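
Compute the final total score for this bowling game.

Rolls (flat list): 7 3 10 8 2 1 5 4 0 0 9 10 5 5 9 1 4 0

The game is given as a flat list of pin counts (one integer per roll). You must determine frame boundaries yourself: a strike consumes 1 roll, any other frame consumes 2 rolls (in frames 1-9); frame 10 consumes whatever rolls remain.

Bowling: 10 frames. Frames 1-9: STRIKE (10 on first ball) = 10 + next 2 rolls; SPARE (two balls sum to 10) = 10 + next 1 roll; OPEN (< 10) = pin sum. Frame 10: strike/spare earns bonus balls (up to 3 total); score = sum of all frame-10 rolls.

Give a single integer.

Frame 1: SPARE (7+3=10). 10 + next roll (10) = 20. Cumulative: 20
Frame 2: STRIKE. 10 + next two rolls (8+2) = 20. Cumulative: 40
Frame 3: SPARE (8+2=10). 10 + next roll (1) = 11. Cumulative: 51
Frame 4: OPEN (1+5=6). Cumulative: 57
Frame 5: OPEN (4+0=4). Cumulative: 61
Frame 6: OPEN (0+9=9). Cumulative: 70
Frame 7: STRIKE. 10 + next two rolls (5+5) = 20. Cumulative: 90
Frame 8: SPARE (5+5=10). 10 + next roll (9) = 19. Cumulative: 109
Frame 9: SPARE (9+1=10). 10 + next roll (4) = 14. Cumulative: 123
Frame 10: OPEN. Sum of all frame-10 rolls (4+0) = 4. Cumulative: 127

Answer: 127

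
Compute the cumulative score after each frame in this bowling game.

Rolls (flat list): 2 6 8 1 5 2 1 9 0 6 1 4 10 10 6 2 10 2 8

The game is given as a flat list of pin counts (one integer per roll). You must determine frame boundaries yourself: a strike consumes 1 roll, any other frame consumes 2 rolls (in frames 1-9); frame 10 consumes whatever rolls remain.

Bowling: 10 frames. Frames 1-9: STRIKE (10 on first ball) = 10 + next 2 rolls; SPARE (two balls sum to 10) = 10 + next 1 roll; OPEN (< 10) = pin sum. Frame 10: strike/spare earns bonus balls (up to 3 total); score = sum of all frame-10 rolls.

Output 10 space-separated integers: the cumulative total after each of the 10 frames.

Answer: 8 17 24 34 40 45 71 89 97 117

Derivation:
Frame 1: OPEN (2+6=8). Cumulative: 8
Frame 2: OPEN (8+1=9). Cumulative: 17
Frame 3: OPEN (5+2=7). Cumulative: 24
Frame 4: SPARE (1+9=10). 10 + next roll (0) = 10. Cumulative: 34
Frame 5: OPEN (0+6=6). Cumulative: 40
Frame 6: OPEN (1+4=5). Cumulative: 45
Frame 7: STRIKE. 10 + next two rolls (10+6) = 26. Cumulative: 71
Frame 8: STRIKE. 10 + next two rolls (6+2) = 18. Cumulative: 89
Frame 9: OPEN (6+2=8). Cumulative: 97
Frame 10: STRIKE. Sum of all frame-10 rolls (10+2+8) = 20. Cumulative: 117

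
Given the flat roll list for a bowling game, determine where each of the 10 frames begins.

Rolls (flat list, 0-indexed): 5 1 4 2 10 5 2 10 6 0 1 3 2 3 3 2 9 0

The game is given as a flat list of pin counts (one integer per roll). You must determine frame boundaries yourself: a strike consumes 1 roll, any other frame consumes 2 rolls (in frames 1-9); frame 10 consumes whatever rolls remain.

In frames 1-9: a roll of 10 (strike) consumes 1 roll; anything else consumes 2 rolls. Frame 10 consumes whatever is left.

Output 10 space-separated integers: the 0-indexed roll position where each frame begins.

Frame 1 starts at roll index 0: rolls=5,1 (sum=6), consumes 2 rolls
Frame 2 starts at roll index 2: rolls=4,2 (sum=6), consumes 2 rolls
Frame 3 starts at roll index 4: roll=10 (strike), consumes 1 roll
Frame 4 starts at roll index 5: rolls=5,2 (sum=7), consumes 2 rolls
Frame 5 starts at roll index 7: roll=10 (strike), consumes 1 roll
Frame 6 starts at roll index 8: rolls=6,0 (sum=6), consumes 2 rolls
Frame 7 starts at roll index 10: rolls=1,3 (sum=4), consumes 2 rolls
Frame 8 starts at roll index 12: rolls=2,3 (sum=5), consumes 2 rolls
Frame 9 starts at roll index 14: rolls=3,2 (sum=5), consumes 2 rolls
Frame 10 starts at roll index 16: 2 remaining rolls

Answer: 0 2 4 5 7 8 10 12 14 16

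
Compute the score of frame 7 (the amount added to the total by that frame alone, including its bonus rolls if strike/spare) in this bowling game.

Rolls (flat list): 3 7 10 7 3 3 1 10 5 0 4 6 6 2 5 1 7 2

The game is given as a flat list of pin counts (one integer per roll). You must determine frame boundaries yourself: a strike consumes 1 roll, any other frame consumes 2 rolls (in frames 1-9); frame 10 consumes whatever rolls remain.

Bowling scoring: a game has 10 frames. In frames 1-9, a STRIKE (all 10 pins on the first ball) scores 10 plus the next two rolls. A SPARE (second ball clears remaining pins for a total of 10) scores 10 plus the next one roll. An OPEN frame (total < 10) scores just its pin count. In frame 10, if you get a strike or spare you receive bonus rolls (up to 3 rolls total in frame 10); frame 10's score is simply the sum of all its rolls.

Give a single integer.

Answer: 16

Derivation:
Frame 1: SPARE (3+7=10). 10 + next roll (10) = 20. Cumulative: 20
Frame 2: STRIKE. 10 + next two rolls (7+3) = 20. Cumulative: 40
Frame 3: SPARE (7+3=10). 10 + next roll (3) = 13. Cumulative: 53
Frame 4: OPEN (3+1=4). Cumulative: 57
Frame 5: STRIKE. 10 + next two rolls (5+0) = 15. Cumulative: 72
Frame 6: OPEN (5+0=5). Cumulative: 77
Frame 7: SPARE (4+6=10). 10 + next roll (6) = 16. Cumulative: 93
Frame 8: OPEN (6+2=8). Cumulative: 101
Frame 9: OPEN (5+1=6). Cumulative: 107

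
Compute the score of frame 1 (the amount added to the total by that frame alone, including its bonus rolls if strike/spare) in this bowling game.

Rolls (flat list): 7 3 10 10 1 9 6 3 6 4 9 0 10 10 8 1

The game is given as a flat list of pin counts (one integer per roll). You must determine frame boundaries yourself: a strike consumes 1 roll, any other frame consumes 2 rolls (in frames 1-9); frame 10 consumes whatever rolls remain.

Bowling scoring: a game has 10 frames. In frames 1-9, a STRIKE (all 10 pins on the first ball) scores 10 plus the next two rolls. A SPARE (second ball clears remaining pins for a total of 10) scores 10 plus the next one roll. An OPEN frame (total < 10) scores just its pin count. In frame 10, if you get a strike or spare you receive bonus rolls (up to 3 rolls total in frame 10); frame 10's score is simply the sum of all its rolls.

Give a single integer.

Frame 1: SPARE (7+3=10). 10 + next roll (10) = 20. Cumulative: 20
Frame 2: STRIKE. 10 + next two rolls (10+1) = 21. Cumulative: 41
Frame 3: STRIKE. 10 + next two rolls (1+9) = 20. Cumulative: 61

Answer: 20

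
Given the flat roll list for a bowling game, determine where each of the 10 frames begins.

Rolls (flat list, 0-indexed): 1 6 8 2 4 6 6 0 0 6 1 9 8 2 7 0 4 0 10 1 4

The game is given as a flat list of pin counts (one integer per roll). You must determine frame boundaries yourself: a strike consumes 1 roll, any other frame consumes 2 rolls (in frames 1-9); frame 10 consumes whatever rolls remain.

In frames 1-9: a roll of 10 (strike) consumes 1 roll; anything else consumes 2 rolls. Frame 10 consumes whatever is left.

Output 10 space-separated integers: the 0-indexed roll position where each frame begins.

Answer: 0 2 4 6 8 10 12 14 16 18

Derivation:
Frame 1 starts at roll index 0: rolls=1,6 (sum=7), consumes 2 rolls
Frame 2 starts at roll index 2: rolls=8,2 (sum=10), consumes 2 rolls
Frame 3 starts at roll index 4: rolls=4,6 (sum=10), consumes 2 rolls
Frame 4 starts at roll index 6: rolls=6,0 (sum=6), consumes 2 rolls
Frame 5 starts at roll index 8: rolls=0,6 (sum=6), consumes 2 rolls
Frame 6 starts at roll index 10: rolls=1,9 (sum=10), consumes 2 rolls
Frame 7 starts at roll index 12: rolls=8,2 (sum=10), consumes 2 rolls
Frame 8 starts at roll index 14: rolls=7,0 (sum=7), consumes 2 rolls
Frame 9 starts at roll index 16: rolls=4,0 (sum=4), consumes 2 rolls
Frame 10 starts at roll index 18: 3 remaining rolls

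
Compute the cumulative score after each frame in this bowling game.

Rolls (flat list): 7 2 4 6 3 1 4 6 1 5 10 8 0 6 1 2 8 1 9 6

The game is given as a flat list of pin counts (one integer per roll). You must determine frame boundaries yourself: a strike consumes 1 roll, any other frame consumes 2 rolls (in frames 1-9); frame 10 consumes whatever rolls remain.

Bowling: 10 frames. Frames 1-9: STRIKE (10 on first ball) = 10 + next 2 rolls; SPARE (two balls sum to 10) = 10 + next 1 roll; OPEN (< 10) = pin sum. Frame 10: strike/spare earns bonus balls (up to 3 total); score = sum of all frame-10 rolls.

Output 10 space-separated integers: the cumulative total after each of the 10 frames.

Answer: 9 22 26 37 43 61 69 76 87 103

Derivation:
Frame 1: OPEN (7+2=9). Cumulative: 9
Frame 2: SPARE (4+6=10). 10 + next roll (3) = 13. Cumulative: 22
Frame 3: OPEN (3+1=4). Cumulative: 26
Frame 4: SPARE (4+6=10). 10 + next roll (1) = 11. Cumulative: 37
Frame 5: OPEN (1+5=6). Cumulative: 43
Frame 6: STRIKE. 10 + next two rolls (8+0) = 18. Cumulative: 61
Frame 7: OPEN (8+0=8). Cumulative: 69
Frame 8: OPEN (6+1=7). Cumulative: 76
Frame 9: SPARE (2+8=10). 10 + next roll (1) = 11. Cumulative: 87
Frame 10: SPARE. Sum of all frame-10 rolls (1+9+6) = 16. Cumulative: 103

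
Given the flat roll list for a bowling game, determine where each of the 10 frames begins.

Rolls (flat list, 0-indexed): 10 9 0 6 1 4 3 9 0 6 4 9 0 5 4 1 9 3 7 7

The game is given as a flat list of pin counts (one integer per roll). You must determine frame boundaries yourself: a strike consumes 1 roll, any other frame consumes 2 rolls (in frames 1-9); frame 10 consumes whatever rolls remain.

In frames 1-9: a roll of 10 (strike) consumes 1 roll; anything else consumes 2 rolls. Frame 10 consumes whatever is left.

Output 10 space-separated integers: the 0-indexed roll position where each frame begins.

Frame 1 starts at roll index 0: roll=10 (strike), consumes 1 roll
Frame 2 starts at roll index 1: rolls=9,0 (sum=9), consumes 2 rolls
Frame 3 starts at roll index 3: rolls=6,1 (sum=7), consumes 2 rolls
Frame 4 starts at roll index 5: rolls=4,3 (sum=7), consumes 2 rolls
Frame 5 starts at roll index 7: rolls=9,0 (sum=9), consumes 2 rolls
Frame 6 starts at roll index 9: rolls=6,4 (sum=10), consumes 2 rolls
Frame 7 starts at roll index 11: rolls=9,0 (sum=9), consumes 2 rolls
Frame 8 starts at roll index 13: rolls=5,4 (sum=9), consumes 2 rolls
Frame 9 starts at roll index 15: rolls=1,9 (sum=10), consumes 2 rolls
Frame 10 starts at roll index 17: 3 remaining rolls

Answer: 0 1 3 5 7 9 11 13 15 17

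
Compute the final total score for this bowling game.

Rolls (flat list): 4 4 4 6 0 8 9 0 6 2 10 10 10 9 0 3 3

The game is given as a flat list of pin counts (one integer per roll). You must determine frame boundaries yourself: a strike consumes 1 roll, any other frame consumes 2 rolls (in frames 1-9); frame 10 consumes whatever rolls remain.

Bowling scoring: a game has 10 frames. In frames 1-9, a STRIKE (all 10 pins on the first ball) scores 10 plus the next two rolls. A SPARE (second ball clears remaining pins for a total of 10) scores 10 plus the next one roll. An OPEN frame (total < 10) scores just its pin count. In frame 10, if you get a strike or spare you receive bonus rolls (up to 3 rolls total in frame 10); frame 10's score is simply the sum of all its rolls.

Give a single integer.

Answer: 136

Derivation:
Frame 1: OPEN (4+4=8). Cumulative: 8
Frame 2: SPARE (4+6=10). 10 + next roll (0) = 10. Cumulative: 18
Frame 3: OPEN (0+8=8). Cumulative: 26
Frame 4: OPEN (9+0=9). Cumulative: 35
Frame 5: OPEN (6+2=8). Cumulative: 43
Frame 6: STRIKE. 10 + next two rolls (10+10) = 30. Cumulative: 73
Frame 7: STRIKE. 10 + next two rolls (10+9) = 29. Cumulative: 102
Frame 8: STRIKE. 10 + next two rolls (9+0) = 19. Cumulative: 121
Frame 9: OPEN (9+0=9). Cumulative: 130
Frame 10: OPEN. Sum of all frame-10 rolls (3+3) = 6. Cumulative: 136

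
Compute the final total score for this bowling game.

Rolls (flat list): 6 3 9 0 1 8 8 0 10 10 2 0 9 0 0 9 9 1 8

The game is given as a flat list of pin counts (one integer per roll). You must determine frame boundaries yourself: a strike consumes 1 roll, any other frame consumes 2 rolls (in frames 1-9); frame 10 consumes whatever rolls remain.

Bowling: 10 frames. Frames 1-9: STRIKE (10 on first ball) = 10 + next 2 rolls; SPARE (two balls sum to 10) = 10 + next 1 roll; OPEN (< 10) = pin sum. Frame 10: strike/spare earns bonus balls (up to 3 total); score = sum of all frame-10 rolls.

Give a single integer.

Frame 1: OPEN (6+3=9). Cumulative: 9
Frame 2: OPEN (9+0=9). Cumulative: 18
Frame 3: OPEN (1+8=9). Cumulative: 27
Frame 4: OPEN (8+0=8). Cumulative: 35
Frame 5: STRIKE. 10 + next two rolls (10+2) = 22. Cumulative: 57
Frame 6: STRIKE. 10 + next two rolls (2+0) = 12. Cumulative: 69
Frame 7: OPEN (2+0=2). Cumulative: 71
Frame 8: OPEN (9+0=9). Cumulative: 80
Frame 9: OPEN (0+9=9). Cumulative: 89
Frame 10: SPARE. Sum of all frame-10 rolls (9+1+8) = 18. Cumulative: 107

Answer: 107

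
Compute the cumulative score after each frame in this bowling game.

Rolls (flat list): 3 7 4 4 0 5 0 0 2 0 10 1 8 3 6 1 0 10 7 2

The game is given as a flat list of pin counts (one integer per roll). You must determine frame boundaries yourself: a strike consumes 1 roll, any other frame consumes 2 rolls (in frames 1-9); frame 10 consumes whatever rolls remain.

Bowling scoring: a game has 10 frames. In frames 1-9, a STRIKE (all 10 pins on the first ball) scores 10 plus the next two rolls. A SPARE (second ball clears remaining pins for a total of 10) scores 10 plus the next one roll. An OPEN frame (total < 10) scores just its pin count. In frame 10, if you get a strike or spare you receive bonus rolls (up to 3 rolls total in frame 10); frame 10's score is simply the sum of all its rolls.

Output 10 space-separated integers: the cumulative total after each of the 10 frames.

Answer: 14 22 27 27 29 48 57 66 67 86

Derivation:
Frame 1: SPARE (3+7=10). 10 + next roll (4) = 14. Cumulative: 14
Frame 2: OPEN (4+4=8). Cumulative: 22
Frame 3: OPEN (0+5=5). Cumulative: 27
Frame 4: OPEN (0+0=0). Cumulative: 27
Frame 5: OPEN (2+0=2). Cumulative: 29
Frame 6: STRIKE. 10 + next two rolls (1+8) = 19. Cumulative: 48
Frame 7: OPEN (1+8=9). Cumulative: 57
Frame 8: OPEN (3+6=9). Cumulative: 66
Frame 9: OPEN (1+0=1). Cumulative: 67
Frame 10: STRIKE. Sum of all frame-10 rolls (10+7+2) = 19. Cumulative: 86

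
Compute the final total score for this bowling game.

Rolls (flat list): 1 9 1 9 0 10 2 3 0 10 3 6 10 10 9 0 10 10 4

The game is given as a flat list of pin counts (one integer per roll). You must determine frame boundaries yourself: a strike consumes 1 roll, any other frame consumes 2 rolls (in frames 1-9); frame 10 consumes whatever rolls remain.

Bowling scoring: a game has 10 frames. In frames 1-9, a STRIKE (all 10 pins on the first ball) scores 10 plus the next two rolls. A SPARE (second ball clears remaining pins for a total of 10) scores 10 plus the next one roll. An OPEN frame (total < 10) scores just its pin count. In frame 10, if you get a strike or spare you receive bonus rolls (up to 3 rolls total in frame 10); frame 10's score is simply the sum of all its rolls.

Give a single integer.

Frame 1: SPARE (1+9=10). 10 + next roll (1) = 11. Cumulative: 11
Frame 2: SPARE (1+9=10). 10 + next roll (0) = 10. Cumulative: 21
Frame 3: SPARE (0+10=10). 10 + next roll (2) = 12. Cumulative: 33
Frame 4: OPEN (2+3=5). Cumulative: 38
Frame 5: SPARE (0+10=10). 10 + next roll (3) = 13. Cumulative: 51
Frame 6: OPEN (3+6=9). Cumulative: 60
Frame 7: STRIKE. 10 + next two rolls (10+9) = 29. Cumulative: 89
Frame 8: STRIKE. 10 + next two rolls (9+0) = 19. Cumulative: 108
Frame 9: OPEN (9+0=9). Cumulative: 117
Frame 10: STRIKE. Sum of all frame-10 rolls (10+10+4) = 24. Cumulative: 141

Answer: 141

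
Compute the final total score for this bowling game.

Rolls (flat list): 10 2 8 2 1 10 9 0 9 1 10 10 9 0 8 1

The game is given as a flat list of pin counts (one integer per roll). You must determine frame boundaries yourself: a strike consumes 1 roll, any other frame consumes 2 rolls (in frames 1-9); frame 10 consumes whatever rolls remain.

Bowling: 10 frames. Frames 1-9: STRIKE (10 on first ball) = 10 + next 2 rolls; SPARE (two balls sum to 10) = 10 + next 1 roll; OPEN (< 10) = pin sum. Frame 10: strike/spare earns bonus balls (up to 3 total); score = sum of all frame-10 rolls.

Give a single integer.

Frame 1: STRIKE. 10 + next two rolls (2+8) = 20. Cumulative: 20
Frame 2: SPARE (2+8=10). 10 + next roll (2) = 12. Cumulative: 32
Frame 3: OPEN (2+1=3). Cumulative: 35
Frame 4: STRIKE. 10 + next two rolls (9+0) = 19. Cumulative: 54
Frame 5: OPEN (9+0=9). Cumulative: 63
Frame 6: SPARE (9+1=10). 10 + next roll (10) = 20. Cumulative: 83
Frame 7: STRIKE. 10 + next two rolls (10+9) = 29. Cumulative: 112
Frame 8: STRIKE. 10 + next two rolls (9+0) = 19. Cumulative: 131
Frame 9: OPEN (9+0=9). Cumulative: 140
Frame 10: OPEN. Sum of all frame-10 rolls (8+1) = 9. Cumulative: 149

Answer: 149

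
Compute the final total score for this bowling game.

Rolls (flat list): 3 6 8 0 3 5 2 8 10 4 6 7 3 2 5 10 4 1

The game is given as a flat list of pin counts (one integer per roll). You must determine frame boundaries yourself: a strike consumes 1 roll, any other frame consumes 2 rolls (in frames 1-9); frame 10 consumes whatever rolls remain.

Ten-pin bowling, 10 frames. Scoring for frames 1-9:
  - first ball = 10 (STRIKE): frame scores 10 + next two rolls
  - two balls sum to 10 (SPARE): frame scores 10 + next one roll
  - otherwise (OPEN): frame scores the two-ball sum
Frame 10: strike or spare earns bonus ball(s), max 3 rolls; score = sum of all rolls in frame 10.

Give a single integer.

Answer: 121

Derivation:
Frame 1: OPEN (3+6=9). Cumulative: 9
Frame 2: OPEN (8+0=8). Cumulative: 17
Frame 3: OPEN (3+5=8). Cumulative: 25
Frame 4: SPARE (2+8=10). 10 + next roll (10) = 20. Cumulative: 45
Frame 5: STRIKE. 10 + next two rolls (4+6) = 20. Cumulative: 65
Frame 6: SPARE (4+6=10). 10 + next roll (7) = 17. Cumulative: 82
Frame 7: SPARE (7+3=10). 10 + next roll (2) = 12. Cumulative: 94
Frame 8: OPEN (2+5=7). Cumulative: 101
Frame 9: STRIKE. 10 + next two rolls (4+1) = 15. Cumulative: 116
Frame 10: OPEN. Sum of all frame-10 rolls (4+1) = 5. Cumulative: 121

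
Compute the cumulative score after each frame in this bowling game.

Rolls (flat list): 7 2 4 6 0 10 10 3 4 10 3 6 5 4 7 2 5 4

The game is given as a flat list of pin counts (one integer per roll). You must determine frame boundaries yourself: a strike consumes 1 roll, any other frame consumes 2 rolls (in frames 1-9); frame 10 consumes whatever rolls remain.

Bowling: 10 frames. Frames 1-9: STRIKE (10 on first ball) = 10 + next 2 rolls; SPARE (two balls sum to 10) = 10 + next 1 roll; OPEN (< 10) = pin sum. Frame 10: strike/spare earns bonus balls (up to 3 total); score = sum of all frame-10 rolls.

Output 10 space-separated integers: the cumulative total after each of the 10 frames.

Frame 1: OPEN (7+2=9). Cumulative: 9
Frame 2: SPARE (4+6=10). 10 + next roll (0) = 10. Cumulative: 19
Frame 3: SPARE (0+10=10). 10 + next roll (10) = 20. Cumulative: 39
Frame 4: STRIKE. 10 + next two rolls (3+4) = 17. Cumulative: 56
Frame 5: OPEN (3+4=7). Cumulative: 63
Frame 6: STRIKE. 10 + next two rolls (3+6) = 19. Cumulative: 82
Frame 7: OPEN (3+6=9). Cumulative: 91
Frame 8: OPEN (5+4=9). Cumulative: 100
Frame 9: OPEN (7+2=9). Cumulative: 109
Frame 10: OPEN. Sum of all frame-10 rolls (5+4) = 9. Cumulative: 118

Answer: 9 19 39 56 63 82 91 100 109 118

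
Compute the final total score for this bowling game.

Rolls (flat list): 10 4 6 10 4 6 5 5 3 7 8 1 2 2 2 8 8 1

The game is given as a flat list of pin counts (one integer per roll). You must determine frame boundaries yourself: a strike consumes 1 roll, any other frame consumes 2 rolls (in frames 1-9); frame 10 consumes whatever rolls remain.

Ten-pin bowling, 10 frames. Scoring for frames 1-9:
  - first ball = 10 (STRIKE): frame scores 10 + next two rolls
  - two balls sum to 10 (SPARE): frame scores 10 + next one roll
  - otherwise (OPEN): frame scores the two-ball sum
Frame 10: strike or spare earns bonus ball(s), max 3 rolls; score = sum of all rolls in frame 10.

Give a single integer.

Frame 1: STRIKE. 10 + next two rolls (4+6) = 20. Cumulative: 20
Frame 2: SPARE (4+6=10). 10 + next roll (10) = 20. Cumulative: 40
Frame 3: STRIKE. 10 + next two rolls (4+6) = 20. Cumulative: 60
Frame 4: SPARE (4+6=10). 10 + next roll (5) = 15. Cumulative: 75
Frame 5: SPARE (5+5=10). 10 + next roll (3) = 13. Cumulative: 88
Frame 6: SPARE (3+7=10). 10 + next roll (8) = 18. Cumulative: 106
Frame 7: OPEN (8+1=9). Cumulative: 115
Frame 8: OPEN (2+2=4). Cumulative: 119
Frame 9: SPARE (2+8=10). 10 + next roll (8) = 18. Cumulative: 137
Frame 10: OPEN. Sum of all frame-10 rolls (8+1) = 9. Cumulative: 146

Answer: 146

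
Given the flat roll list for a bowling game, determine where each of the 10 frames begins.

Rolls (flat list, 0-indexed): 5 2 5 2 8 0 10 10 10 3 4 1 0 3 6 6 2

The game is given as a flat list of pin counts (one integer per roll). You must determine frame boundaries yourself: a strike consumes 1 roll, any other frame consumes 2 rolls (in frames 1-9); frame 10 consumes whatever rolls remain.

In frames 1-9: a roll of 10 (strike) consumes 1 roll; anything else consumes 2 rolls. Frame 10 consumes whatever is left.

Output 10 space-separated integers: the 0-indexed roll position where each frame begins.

Frame 1 starts at roll index 0: rolls=5,2 (sum=7), consumes 2 rolls
Frame 2 starts at roll index 2: rolls=5,2 (sum=7), consumes 2 rolls
Frame 3 starts at roll index 4: rolls=8,0 (sum=8), consumes 2 rolls
Frame 4 starts at roll index 6: roll=10 (strike), consumes 1 roll
Frame 5 starts at roll index 7: roll=10 (strike), consumes 1 roll
Frame 6 starts at roll index 8: roll=10 (strike), consumes 1 roll
Frame 7 starts at roll index 9: rolls=3,4 (sum=7), consumes 2 rolls
Frame 8 starts at roll index 11: rolls=1,0 (sum=1), consumes 2 rolls
Frame 9 starts at roll index 13: rolls=3,6 (sum=9), consumes 2 rolls
Frame 10 starts at roll index 15: 2 remaining rolls

Answer: 0 2 4 6 7 8 9 11 13 15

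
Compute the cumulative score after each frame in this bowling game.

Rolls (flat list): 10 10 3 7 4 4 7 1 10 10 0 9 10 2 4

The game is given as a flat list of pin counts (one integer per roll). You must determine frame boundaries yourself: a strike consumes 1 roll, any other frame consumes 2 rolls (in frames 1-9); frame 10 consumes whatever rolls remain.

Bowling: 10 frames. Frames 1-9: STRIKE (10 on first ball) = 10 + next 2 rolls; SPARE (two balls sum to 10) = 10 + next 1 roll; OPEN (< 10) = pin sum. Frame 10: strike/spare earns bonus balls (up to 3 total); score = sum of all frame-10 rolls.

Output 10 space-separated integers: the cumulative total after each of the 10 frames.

Answer: 23 43 57 65 73 93 112 121 137 143

Derivation:
Frame 1: STRIKE. 10 + next two rolls (10+3) = 23. Cumulative: 23
Frame 2: STRIKE. 10 + next two rolls (3+7) = 20. Cumulative: 43
Frame 3: SPARE (3+7=10). 10 + next roll (4) = 14. Cumulative: 57
Frame 4: OPEN (4+4=8). Cumulative: 65
Frame 5: OPEN (7+1=8). Cumulative: 73
Frame 6: STRIKE. 10 + next two rolls (10+0) = 20. Cumulative: 93
Frame 7: STRIKE. 10 + next two rolls (0+9) = 19. Cumulative: 112
Frame 8: OPEN (0+9=9). Cumulative: 121
Frame 9: STRIKE. 10 + next two rolls (2+4) = 16. Cumulative: 137
Frame 10: OPEN. Sum of all frame-10 rolls (2+4) = 6. Cumulative: 143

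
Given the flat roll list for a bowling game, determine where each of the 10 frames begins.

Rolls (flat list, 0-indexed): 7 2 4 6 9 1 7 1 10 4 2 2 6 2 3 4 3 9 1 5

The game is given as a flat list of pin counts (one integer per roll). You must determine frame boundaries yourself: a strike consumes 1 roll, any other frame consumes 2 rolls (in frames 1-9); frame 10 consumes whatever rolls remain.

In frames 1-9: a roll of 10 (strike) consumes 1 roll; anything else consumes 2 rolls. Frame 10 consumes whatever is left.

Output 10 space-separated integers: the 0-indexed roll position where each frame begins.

Answer: 0 2 4 6 8 9 11 13 15 17

Derivation:
Frame 1 starts at roll index 0: rolls=7,2 (sum=9), consumes 2 rolls
Frame 2 starts at roll index 2: rolls=4,6 (sum=10), consumes 2 rolls
Frame 3 starts at roll index 4: rolls=9,1 (sum=10), consumes 2 rolls
Frame 4 starts at roll index 6: rolls=7,1 (sum=8), consumes 2 rolls
Frame 5 starts at roll index 8: roll=10 (strike), consumes 1 roll
Frame 6 starts at roll index 9: rolls=4,2 (sum=6), consumes 2 rolls
Frame 7 starts at roll index 11: rolls=2,6 (sum=8), consumes 2 rolls
Frame 8 starts at roll index 13: rolls=2,3 (sum=5), consumes 2 rolls
Frame 9 starts at roll index 15: rolls=4,3 (sum=7), consumes 2 rolls
Frame 10 starts at roll index 17: 3 remaining rolls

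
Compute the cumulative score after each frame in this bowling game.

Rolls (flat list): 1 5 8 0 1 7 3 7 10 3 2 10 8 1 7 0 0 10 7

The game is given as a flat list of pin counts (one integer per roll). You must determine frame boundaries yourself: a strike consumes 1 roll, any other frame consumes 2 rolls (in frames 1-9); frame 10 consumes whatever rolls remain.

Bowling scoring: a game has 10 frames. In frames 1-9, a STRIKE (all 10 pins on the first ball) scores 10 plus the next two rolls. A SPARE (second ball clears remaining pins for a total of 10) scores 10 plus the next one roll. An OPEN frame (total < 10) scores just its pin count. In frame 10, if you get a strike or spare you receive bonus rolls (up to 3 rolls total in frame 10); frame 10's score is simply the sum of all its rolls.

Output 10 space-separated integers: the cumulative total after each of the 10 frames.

Frame 1: OPEN (1+5=6). Cumulative: 6
Frame 2: OPEN (8+0=8). Cumulative: 14
Frame 3: OPEN (1+7=8). Cumulative: 22
Frame 4: SPARE (3+7=10). 10 + next roll (10) = 20. Cumulative: 42
Frame 5: STRIKE. 10 + next two rolls (3+2) = 15. Cumulative: 57
Frame 6: OPEN (3+2=5). Cumulative: 62
Frame 7: STRIKE. 10 + next two rolls (8+1) = 19. Cumulative: 81
Frame 8: OPEN (8+1=9). Cumulative: 90
Frame 9: OPEN (7+0=7). Cumulative: 97
Frame 10: SPARE. Sum of all frame-10 rolls (0+10+7) = 17. Cumulative: 114

Answer: 6 14 22 42 57 62 81 90 97 114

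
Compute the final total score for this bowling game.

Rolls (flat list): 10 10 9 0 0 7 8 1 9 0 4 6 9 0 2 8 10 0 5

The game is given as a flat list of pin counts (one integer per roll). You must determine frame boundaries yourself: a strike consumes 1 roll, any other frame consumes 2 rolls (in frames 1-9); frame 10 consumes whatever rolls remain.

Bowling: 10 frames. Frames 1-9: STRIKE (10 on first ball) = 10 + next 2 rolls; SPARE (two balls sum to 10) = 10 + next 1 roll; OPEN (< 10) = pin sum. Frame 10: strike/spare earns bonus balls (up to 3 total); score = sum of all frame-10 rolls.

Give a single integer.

Answer: 145

Derivation:
Frame 1: STRIKE. 10 + next two rolls (10+9) = 29. Cumulative: 29
Frame 2: STRIKE. 10 + next two rolls (9+0) = 19. Cumulative: 48
Frame 3: OPEN (9+0=9). Cumulative: 57
Frame 4: OPEN (0+7=7). Cumulative: 64
Frame 5: OPEN (8+1=9). Cumulative: 73
Frame 6: OPEN (9+0=9). Cumulative: 82
Frame 7: SPARE (4+6=10). 10 + next roll (9) = 19. Cumulative: 101
Frame 8: OPEN (9+0=9). Cumulative: 110
Frame 9: SPARE (2+8=10). 10 + next roll (10) = 20. Cumulative: 130
Frame 10: STRIKE. Sum of all frame-10 rolls (10+0+5) = 15. Cumulative: 145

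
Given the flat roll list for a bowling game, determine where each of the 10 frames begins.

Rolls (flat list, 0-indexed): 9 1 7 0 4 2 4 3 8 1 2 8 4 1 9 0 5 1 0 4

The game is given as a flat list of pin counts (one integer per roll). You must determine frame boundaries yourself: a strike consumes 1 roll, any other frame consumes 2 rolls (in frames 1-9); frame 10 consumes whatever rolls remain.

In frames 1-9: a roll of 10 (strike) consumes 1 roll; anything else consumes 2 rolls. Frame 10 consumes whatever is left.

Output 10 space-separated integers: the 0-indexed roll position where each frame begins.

Answer: 0 2 4 6 8 10 12 14 16 18

Derivation:
Frame 1 starts at roll index 0: rolls=9,1 (sum=10), consumes 2 rolls
Frame 2 starts at roll index 2: rolls=7,0 (sum=7), consumes 2 rolls
Frame 3 starts at roll index 4: rolls=4,2 (sum=6), consumes 2 rolls
Frame 4 starts at roll index 6: rolls=4,3 (sum=7), consumes 2 rolls
Frame 5 starts at roll index 8: rolls=8,1 (sum=9), consumes 2 rolls
Frame 6 starts at roll index 10: rolls=2,8 (sum=10), consumes 2 rolls
Frame 7 starts at roll index 12: rolls=4,1 (sum=5), consumes 2 rolls
Frame 8 starts at roll index 14: rolls=9,0 (sum=9), consumes 2 rolls
Frame 9 starts at roll index 16: rolls=5,1 (sum=6), consumes 2 rolls
Frame 10 starts at roll index 18: 2 remaining rolls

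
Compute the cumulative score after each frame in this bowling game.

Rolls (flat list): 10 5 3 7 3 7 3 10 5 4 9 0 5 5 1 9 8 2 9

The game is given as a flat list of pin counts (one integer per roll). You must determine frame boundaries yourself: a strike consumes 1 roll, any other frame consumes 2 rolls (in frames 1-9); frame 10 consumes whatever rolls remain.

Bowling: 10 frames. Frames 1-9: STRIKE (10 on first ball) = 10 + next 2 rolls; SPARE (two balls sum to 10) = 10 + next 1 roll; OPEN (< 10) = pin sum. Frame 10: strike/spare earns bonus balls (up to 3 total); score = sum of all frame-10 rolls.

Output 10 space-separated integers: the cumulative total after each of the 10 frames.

Frame 1: STRIKE. 10 + next two rolls (5+3) = 18. Cumulative: 18
Frame 2: OPEN (5+3=8). Cumulative: 26
Frame 3: SPARE (7+3=10). 10 + next roll (7) = 17. Cumulative: 43
Frame 4: SPARE (7+3=10). 10 + next roll (10) = 20. Cumulative: 63
Frame 5: STRIKE. 10 + next two rolls (5+4) = 19. Cumulative: 82
Frame 6: OPEN (5+4=9). Cumulative: 91
Frame 7: OPEN (9+0=9). Cumulative: 100
Frame 8: SPARE (5+5=10). 10 + next roll (1) = 11. Cumulative: 111
Frame 9: SPARE (1+9=10). 10 + next roll (8) = 18. Cumulative: 129
Frame 10: SPARE. Sum of all frame-10 rolls (8+2+9) = 19. Cumulative: 148

Answer: 18 26 43 63 82 91 100 111 129 148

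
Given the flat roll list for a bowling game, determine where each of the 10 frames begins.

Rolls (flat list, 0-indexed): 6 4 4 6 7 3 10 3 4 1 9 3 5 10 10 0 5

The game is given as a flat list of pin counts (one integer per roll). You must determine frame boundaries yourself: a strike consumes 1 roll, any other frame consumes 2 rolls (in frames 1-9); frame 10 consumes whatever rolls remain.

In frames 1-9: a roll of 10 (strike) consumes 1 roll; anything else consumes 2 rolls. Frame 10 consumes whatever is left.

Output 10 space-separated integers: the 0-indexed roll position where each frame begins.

Frame 1 starts at roll index 0: rolls=6,4 (sum=10), consumes 2 rolls
Frame 2 starts at roll index 2: rolls=4,6 (sum=10), consumes 2 rolls
Frame 3 starts at roll index 4: rolls=7,3 (sum=10), consumes 2 rolls
Frame 4 starts at roll index 6: roll=10 (strike), consumes 1 roll
Frame 5 starts at roll index 7: rolls=3,4 (sum=7), consumes 2 rolls
Frame 6 starts at roll index 9: rolls=1,9 (sum=10), consumes 2 rolls
Frame 7 starts at roll index 11: rolls=3,5 (sum=8), consumes 2 rolls
Frame 8 starts at roll index 13: roll=10 (strike), consumes 1 roll
Frame 9 starts at roll index 14: roll=10 (strike), consumes 1 roll
Frame 10 starts at roll index 15: 2 remaining rolls

Answer: 0 2 4 6 7 9 11 13 14 15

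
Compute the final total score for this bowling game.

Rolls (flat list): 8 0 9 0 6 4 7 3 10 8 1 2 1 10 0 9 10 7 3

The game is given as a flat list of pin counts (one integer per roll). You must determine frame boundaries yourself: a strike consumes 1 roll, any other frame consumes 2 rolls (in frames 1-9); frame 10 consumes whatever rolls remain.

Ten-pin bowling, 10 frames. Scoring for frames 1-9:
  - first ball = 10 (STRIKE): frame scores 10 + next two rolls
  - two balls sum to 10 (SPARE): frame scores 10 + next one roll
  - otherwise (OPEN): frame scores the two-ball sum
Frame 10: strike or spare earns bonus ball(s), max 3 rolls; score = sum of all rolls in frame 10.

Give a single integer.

Frame 1: OPEN (8+0=8). Cumulative: 8
Frame 2: OPEN (9+0=9). Cumulative: 17
Frame 3: SPARE (6+4=10). 10 + next roll (7) = 17. Cumulative: 34
Frame 4: SPARE (7+3=10). 10 + next roll (10) = 20. Cumulative: 54
Frame 5: STRIKE. 10 + next two rolls (8+1) = 19. Cumulative: 73
Frame 6: OPEN (8+1=9). Cumulative: 82
Frame 7: OPEN (2+1=3). Cumulative: 85
Frame 8: STRIKE. 10 + next two rolls (0+9) = 19. Cumulative: 104
Frame 9: OPEN (0+9=9). Cumulative: 113
Frame 10: STRIKE. Sum of all frame-10 rolls (10+7+3) = 20. Cumulative: 133

Answer: 133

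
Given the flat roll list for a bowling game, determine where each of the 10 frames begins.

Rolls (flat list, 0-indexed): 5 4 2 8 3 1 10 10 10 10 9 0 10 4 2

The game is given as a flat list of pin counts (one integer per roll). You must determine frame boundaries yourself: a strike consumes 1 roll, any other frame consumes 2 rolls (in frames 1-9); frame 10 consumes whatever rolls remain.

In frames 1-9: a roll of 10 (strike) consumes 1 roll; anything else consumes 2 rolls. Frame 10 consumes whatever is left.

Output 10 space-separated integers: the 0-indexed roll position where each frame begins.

Frame 1 starts at roll index 0: rolls=5,4 (sum=9), consumes 2 rolls
Frame 2 starts at roll index 2: rolls=2,8 (sum=10), consumes 2 rolls
Frame 3 starts at roll index 4: rolls=3,1 (sum=4), consumes 2 rolls
Frame 4 starts at roll index 6: roll=10 (strike), consumes 1 roll
Frame 5 starts at roll index 7: roll=10 (strike), consumes 1 roll
Frame 6 starts at roll index 8: roll=10 (strike), consumes 1 roll
Frame 7 starts at roll index 9: roll=10 (strike), consumes 1 roll
Frame 8 starts at roll index 10: rolls=9,0 (sum=9), consumes 2 rolls
Frame 9 starts at roll index 12: roll=10 (strike), consumes 1 roll
Frame 10 starts at roll index 13: 2 remaining rolls

Answer: 0 2 4 6 7 8 9 10 12 13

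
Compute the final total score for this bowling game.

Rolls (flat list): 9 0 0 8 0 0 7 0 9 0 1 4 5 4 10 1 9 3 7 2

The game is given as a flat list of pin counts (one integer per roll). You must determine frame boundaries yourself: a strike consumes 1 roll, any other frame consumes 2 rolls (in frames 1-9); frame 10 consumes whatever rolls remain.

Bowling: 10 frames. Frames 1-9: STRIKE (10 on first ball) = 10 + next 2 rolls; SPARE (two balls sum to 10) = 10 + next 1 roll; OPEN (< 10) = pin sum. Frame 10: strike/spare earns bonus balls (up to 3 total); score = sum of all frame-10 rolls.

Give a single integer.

Frame 1: OPEN (9+0=9). Cumulative: 9
Frame 2: OPEN (0+8=8). Cumulative: 17
Frame 3: OPEN (0+0=0). Cumulative: 17
Frame 4: OPEN (7+0=7). Cumulative: 24
Frame 5: OPEN (9+0=9). Cumulative: 33
Frame 6: OPEN (1+4=5). Cumulative: 38
Frame 7: OPEN (5+4=9). Cumulative: 47
Frame 8: STRIKE. 10 + next two rolls (1+9) = 20. Cumulative: 67
Frame 9: SPARE (1+9=10). 10 + next roll (3) = 13. Cumulative: 80
Frame 10: SPARE. Sum of all frame-10 rolls (3+7+2) = 12. Cumulative: 92

Answer: 92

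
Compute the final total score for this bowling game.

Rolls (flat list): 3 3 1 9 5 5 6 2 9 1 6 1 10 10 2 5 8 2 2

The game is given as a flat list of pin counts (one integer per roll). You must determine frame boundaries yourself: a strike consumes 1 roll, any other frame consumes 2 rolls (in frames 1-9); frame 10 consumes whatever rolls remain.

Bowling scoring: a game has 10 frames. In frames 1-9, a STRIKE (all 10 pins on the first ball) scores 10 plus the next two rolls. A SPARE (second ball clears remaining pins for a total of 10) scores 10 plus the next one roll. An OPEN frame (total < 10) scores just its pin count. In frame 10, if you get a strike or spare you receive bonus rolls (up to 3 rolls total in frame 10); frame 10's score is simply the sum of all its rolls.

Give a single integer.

Frame 1: OPEN (3+3=6). Cumulative: 6
Frame 2: SPARE (1+9=10). 10 + next roll (5) = 15. Cumulative: 21
Frame 3: SPARE (5+5=10). 10 + next roll (6) = 16. Cumulative: 37
Frame 4: OPEN (6+2=8). Cumulative: 45
Frame 5: SPARE (9+1=10). 10 + next roll (6) = 16. Cumulative: 61
Frame 6: OPEN (6+1=7). Cumulative: 68
Frame 7: STRIKE. 10 + next two rolls (10+2) = 22. Cumulative: 90
Frame 8: STRIKE. 10 + next two rolls (2+5) = 17. Cumulative: 107
Frame 9: OPEN (2+5=7). Cumulative: 114
Frame 10: SPARE. Sum of all frame-10 rolls (8+2+2) = 12. Cumulative: 126

Answer: 126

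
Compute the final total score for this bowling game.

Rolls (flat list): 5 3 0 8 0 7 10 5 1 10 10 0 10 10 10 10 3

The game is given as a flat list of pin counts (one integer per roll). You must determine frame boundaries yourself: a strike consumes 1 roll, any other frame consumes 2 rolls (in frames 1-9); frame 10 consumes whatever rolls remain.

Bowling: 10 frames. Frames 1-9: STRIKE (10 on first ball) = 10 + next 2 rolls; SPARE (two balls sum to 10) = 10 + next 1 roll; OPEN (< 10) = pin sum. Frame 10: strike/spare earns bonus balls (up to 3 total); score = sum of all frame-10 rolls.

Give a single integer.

Frame 1: OPEN (5+3=8). Cumulative: 8
Frame 2: OPEN (0+8=8). Cumulative: 16
Frame 3: OPEN (0+7=7). Cumulative: 23
Frame 4: STRIKE. 10 + next two rolls (5+1) = 16. Cumulative: 39
Frame 5: OPEN (5+1=6). Cumulative: 45
Frame 6: STRIKE. 10 + next two rolls (10+0) = 20. Cumulative: 65
Frame 7: STRIKE. 10 + next two rolls (0+10) = 20. Cumulative: 85
Frame 8: SPARE (0+10=10). 10 + next roll (10) = 20. Cumulative: 105
Frame 9: STRIKE. 10 + next two rolls (10+10) = 30. Cumulative: 135
Frame 10: STRIKE. Sum of all frame-10 rolls (10+10+3) = 23. Cumulative: 158

Answer: 158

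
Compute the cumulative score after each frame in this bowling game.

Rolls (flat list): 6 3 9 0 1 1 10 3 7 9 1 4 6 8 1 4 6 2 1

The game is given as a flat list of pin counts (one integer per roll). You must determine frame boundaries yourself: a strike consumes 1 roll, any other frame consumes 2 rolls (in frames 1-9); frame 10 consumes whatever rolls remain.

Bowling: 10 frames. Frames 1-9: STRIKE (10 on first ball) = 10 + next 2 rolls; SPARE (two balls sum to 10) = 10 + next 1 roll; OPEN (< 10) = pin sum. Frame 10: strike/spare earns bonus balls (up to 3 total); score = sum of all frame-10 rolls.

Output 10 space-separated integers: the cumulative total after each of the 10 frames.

Frame 1: OPEN (6+3=9). Cumulative: 9
Frame 2: OPEN (9+0=9). Cumulative: 18
Frame 3: OPEN (1+1=2). Cumulative: 20
Frame 4: STRIKE. 10 + next two rolls (3+7) = 20. Cumulative: 40
Frame 5: SPARE (3+7=10). 10 + next roll (9) = 19. Cumulative: 59
Frame 6: SPARE (9+1=10). 10 + next roll (4) = 14. Cumulative: 73
Frame 7: SPARE (4+6=10). 10 + next roll (8) = 18. Cumulative: 91
Frame 8: OPEN (8+1=9). Cumulative: 100
Frame 9: SPARE (4+6=10). 10 + next roll (2) = 12. Cumulative: 112
Frame 10: OPEN. Sum of all frame-10 rolls (2+1) = 3. Cumulative: 115

Answer: 9 18 20 40 59 73 91 100 112 115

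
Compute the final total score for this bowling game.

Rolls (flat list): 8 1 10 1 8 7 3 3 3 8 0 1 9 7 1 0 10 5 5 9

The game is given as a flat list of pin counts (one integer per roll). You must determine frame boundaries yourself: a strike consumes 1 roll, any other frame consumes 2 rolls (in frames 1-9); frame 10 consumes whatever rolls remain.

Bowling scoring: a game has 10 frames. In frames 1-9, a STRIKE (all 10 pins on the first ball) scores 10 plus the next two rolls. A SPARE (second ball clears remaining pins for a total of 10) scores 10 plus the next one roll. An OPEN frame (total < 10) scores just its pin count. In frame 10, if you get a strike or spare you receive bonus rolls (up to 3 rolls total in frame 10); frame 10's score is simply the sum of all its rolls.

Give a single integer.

Answer: 123

Derivation:
Frame 1: OPEN (8+1=9). Cumulative: 9
Frame 2: STRIKE. 10 + next two rolls (1+8) = 19. Cumulative: 28
Frame 3: OPEN (1+8=9). Cumulative: 37
Frame 4: SPARE (7+3=10). 10 + next roll (3) = 13. Cumulative: 50
Frame 5: OPEN (3+3=6). Cumulative: 56
Frame 6: OPEN (8+0=8). Cumulative: 64
Frame 7: SPARE (1+9=10). 10 + next roll (7) = 17. Cumulative: 81
Frame 8: OPEN (7+1=8). Cumulative: 89
Frame 9: SPARE (0+10=10). 10 + next roll (5) = 15. Cumulative: 104
Frame 10: SPARE. Sum of all frame-10 rolls (5+5+9) = 19. Cumulative: 123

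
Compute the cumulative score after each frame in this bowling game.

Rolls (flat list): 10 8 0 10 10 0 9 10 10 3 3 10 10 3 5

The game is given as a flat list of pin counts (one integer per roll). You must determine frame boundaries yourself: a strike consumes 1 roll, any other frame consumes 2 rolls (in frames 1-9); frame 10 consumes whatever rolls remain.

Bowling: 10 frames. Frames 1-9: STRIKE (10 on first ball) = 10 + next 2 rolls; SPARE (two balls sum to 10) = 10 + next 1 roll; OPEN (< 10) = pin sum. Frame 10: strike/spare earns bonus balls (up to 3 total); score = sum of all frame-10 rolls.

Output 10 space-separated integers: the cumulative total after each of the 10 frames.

Frame 1: STRIKE. 10 + next two rolls (8+0) = 18. Cumulative: 18
Frame 2: OPEN (8+0=8). Cumulative: 26
Frame 3: STRIKE. 10 + next two rolls (10+0) = 20. Cumulative: 46
Frame 4: STRIKE. 10 + next two rolls (0+9) = 19. Cumulative: 65
Frame 5: OPEN (0+9=9). Cumulative: 74
Frame 6: STRIKE. 10 + next two rolls (10+3) = 23. Cumulative: 97
Frame 7: STRIKE. 10 + next two rolls (3+3) = 16. Cumulative: 113
Frame 8: OPEN (3+3=6). Cumulative: 119
Frame 9: STRIKE. 10 + next two rolls (10+3) = 23. Cumulative: 142
Frame 10: STRIKE. Sum of all frame-10 rolls (10+3+5) = 18. Cumulative: 160

Answer: 18 26 46 65 74 97 113 119 142 160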